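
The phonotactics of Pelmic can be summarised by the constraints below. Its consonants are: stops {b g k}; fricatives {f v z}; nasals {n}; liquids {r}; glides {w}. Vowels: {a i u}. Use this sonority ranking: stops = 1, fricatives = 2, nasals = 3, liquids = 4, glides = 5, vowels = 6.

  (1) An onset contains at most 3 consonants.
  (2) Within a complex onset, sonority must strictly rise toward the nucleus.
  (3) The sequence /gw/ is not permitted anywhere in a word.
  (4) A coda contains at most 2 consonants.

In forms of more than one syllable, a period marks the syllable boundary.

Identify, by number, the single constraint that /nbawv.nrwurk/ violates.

/nbawv.nrwurk/: syllable 1 onset /nb/: /n/ (nasal, 3) → /b/ (stop, 1) does not rise.
This is a violation of constraint 2: "Within a complex onset, sonority must strictly rise toward the nucleus."
The remaining constraints (1, 3, 4) are satisfied.

2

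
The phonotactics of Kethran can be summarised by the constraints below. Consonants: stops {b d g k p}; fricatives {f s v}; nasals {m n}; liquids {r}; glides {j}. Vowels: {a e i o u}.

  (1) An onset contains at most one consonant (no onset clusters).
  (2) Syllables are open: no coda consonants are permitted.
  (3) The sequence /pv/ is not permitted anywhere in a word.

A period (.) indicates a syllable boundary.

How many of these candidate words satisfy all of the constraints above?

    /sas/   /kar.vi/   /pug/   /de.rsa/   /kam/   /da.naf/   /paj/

0

/sas/ — violates constraint 2: syllable 1 coda /s/ has 1 consonant (> 0) → not permitted
/kar.vi/ — violates constraint 2: syllable 1 coda /r/ has 1 consonant (> 0) → not permitted
/pug/ — violates constraint 2: syllable 1 coda /g/ has 1 consonant (> 0) → not permitted
/de.rsa/ — violates constraint 1: syllable 2 onset /rs/ has 2 consonants (> 1) → not permitted
/kam/ — violates constraint 2: syllable 1 coda /m/ has 1 consonant (> 0) → not permitted
/da.naf/ — violates constraint 2: syllable 2 coda /f/ has 1 consonant (> 0) → not permitted
/paj/ — violates constraint 2: syllable 1 coda /j/ has 1 consonant (> 0) → not permitted
No form is permitted → 0.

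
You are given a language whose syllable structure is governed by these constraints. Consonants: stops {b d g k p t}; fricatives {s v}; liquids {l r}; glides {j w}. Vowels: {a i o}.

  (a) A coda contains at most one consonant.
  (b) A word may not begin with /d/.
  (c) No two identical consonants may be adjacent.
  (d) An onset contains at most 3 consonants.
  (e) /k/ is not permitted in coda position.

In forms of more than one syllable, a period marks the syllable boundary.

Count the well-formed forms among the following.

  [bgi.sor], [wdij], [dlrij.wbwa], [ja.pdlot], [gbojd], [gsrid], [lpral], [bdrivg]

[bgi.sor] — σ1 onset /bg/ (2C), coda /∅/ ok; σ2 onset /s/, coda /r/ ok → well-formed
[wdij] — σ1 onset /wd/ (2C), coda /j/ ok → well-formed
[dlrij.wbwa] — violates constraint (b): word begins with /d/ → ill-formed
[ja.pdlot] — σ1 onset /j/, coda /∅/ ok; σ2 onset /pdl/ (3C), coda /t/ ok → well-formed
[gbojd] — violates constraint (a): syllable 1 coda /jd/ has 2 consonants (> 1) → ill-formed
[gsrid] — σ1 onset /gsr/ (3C), coda /d/ ok → well-formed
[lpral] — σ1 onset /lpr/ (3C), coda /l/ ok → well-formed
[bdrivg] — violates constraint (a): syllable 1 coda /vg/ has 2 consonants (> 1) → ill-formed
Well-formed: [bgi.sor], [wdij], [ja.pdlot], [gsrid], [lpral] → 5.

5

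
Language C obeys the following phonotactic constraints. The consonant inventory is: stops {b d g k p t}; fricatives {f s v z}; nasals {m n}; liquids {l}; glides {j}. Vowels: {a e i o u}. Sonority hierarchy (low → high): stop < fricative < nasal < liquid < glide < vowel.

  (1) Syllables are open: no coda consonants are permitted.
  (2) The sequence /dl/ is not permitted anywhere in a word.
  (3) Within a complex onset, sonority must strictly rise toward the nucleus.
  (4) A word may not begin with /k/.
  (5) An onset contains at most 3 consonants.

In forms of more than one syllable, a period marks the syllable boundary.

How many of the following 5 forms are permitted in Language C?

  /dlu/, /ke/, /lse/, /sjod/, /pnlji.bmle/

0

/dlu/ — violates constraint 2: contains banned sequence /dl/ → not permitted
/ke/ — violates constraint 4: word begins with /k/ → not permitted
/lse/ — violates constraint 3: syllable 1 onset /ls/: /l/ (liquid, 4) → /s/ (fricative, 2) does not rise → not permitted
/sjod/ — violates constraint 1: syllable 1 coda /d/ has 1 consonant (> 0) → not permitted
/pnlji.bmle/ — violates constraint 5: syllable 1 onset /pnlj/ has 4 consonants (> 3) → not permitted
No form is permitted → 0.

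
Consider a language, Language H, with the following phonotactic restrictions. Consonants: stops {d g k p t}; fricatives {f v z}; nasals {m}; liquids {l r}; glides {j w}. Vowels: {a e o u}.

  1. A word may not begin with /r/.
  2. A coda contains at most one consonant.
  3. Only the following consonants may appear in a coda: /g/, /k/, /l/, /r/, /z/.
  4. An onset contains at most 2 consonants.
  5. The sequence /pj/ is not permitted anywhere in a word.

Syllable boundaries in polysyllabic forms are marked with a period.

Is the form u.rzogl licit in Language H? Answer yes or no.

u.rzogl — violates constraint 2: syllable 2 coda /gl/ has 2 consonants (> 1) → illicit

no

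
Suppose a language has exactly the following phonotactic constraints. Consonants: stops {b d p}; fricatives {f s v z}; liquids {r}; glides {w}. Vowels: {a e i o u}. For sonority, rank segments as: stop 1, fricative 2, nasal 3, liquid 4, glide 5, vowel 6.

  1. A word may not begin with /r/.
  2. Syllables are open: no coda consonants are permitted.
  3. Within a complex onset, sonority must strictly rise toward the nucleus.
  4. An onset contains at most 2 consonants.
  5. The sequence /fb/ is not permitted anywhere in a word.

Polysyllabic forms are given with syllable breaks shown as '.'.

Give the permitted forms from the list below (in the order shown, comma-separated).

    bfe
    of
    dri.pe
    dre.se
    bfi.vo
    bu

bfe, dri.pe, dre.se, bfi.vo, bu

bfe — σ1 onset /bf/ (1→2 rises), coda /∅/ ok → permitted
of — violates constraint 2: syllable 1 coda /f/ has 1 consonant (> 0) → not permitted
dri.pe — σ1 onset /dr/ (1→4 rises), coda /∅/ ok; σ2 onset /p/, coda /∅/ ok → permitted
dre.se — σ1 onset /dr/ (1→4 rises), coda /∅/ ok; σ2 onset /s/, coda /∅/ ok → permitted
bfi.vo — σ1 onset /bf/ (1→2 rises), coda /∅/ ok; σ2 onset /v/, coda /∅/ ok → permitted
bu — σ1 onset /b/, coda /∅/ ok → permitted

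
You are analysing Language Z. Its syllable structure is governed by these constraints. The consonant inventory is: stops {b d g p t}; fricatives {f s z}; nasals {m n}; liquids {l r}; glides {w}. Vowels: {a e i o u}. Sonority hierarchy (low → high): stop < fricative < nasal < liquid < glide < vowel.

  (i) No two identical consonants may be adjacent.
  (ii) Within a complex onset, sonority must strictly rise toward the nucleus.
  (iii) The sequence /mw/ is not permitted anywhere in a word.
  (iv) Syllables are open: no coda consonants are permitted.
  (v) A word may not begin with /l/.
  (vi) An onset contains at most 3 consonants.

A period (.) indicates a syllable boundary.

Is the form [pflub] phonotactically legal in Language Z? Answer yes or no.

no

[pflub] — violates constraint (iv): syllable 1 coda /b/ has 1 consonant (> 0) → phonotactically illegal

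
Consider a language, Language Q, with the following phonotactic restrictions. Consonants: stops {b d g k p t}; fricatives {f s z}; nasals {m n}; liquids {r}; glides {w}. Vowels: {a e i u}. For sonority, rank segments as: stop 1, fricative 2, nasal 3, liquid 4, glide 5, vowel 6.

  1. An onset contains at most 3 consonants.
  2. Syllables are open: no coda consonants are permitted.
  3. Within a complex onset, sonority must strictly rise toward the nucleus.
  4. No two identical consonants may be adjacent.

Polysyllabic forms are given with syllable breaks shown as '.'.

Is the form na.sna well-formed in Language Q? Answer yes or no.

na.sna — σ1 onset /n/, coda /∅/ ok; σ2 onset /sn/ (2→3 rises), coda /∅/ ok → well-formed

yes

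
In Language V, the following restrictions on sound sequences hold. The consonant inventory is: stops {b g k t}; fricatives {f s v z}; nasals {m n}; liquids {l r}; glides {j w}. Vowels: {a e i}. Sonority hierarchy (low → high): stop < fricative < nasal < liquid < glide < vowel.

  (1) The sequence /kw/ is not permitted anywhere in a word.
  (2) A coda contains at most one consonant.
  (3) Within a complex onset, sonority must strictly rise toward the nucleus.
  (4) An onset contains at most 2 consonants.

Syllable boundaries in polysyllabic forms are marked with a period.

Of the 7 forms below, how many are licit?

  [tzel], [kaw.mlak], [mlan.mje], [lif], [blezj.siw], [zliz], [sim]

[tzel] — σ1 onset /tz/ (1→2 rises), coda /l/ ok → licit
[kaw.mlak] — σ1 onset /k/, coda /w/ ok; σ2 onset /ml/ (3→4 rises), coda /k/ ok → licit
[mlan.mje] — σ1 onset /ml/ (3→4 rises), coda /n/ ok; σ2 onset /mj/ (3→5 rises), coda /∅/ ok → licit
[lif] — σ1 onset /l/, coda /f/ ok → licit
[blezj.siw] — violates constraint 2: syllable 1 coda /zj/ has 2 consonants (> 1) → illicit
[zliz] — σ1 onset /zl/ (2→4 rises), coda /z/ ok → licit
[sim] — σ1 onset /s/, coda /m/ ok → licit
Licit: [tzel], [kaw.mlak], [mlan.mje], [lif], [zliz], [sim] → 6.

6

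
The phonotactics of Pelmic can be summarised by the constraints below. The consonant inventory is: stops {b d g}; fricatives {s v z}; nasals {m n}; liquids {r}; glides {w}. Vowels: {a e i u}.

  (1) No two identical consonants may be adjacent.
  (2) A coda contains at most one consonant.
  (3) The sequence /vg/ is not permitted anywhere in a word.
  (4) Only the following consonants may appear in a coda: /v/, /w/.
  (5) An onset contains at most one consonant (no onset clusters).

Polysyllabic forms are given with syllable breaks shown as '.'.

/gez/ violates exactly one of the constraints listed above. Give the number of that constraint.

/gez/: syllable 1 coda contains /z/, which is not a licensed coda consonant.
This is a violation of constraint 4: "Only the following consonants may appear in a coda: /v/, /w/."
The remaining constraints (1, 2, 3, 5) are satisfied.

4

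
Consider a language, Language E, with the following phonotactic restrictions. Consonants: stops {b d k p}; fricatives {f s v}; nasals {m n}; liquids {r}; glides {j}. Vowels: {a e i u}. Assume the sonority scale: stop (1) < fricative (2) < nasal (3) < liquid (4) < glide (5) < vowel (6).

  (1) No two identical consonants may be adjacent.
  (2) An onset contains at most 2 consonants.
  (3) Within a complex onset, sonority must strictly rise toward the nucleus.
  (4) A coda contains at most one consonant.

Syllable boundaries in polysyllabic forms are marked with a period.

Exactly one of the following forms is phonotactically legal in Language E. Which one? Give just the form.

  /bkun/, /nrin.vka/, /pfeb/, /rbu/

/pfeb/

/bkun/ — violates constraint 3: syllable 1 onset /bk/: /b/ (stop, 1) → /k/ (stop, 1) does not rise → phonotactically illegal
/nrin.vka/ — violates constraint 3: syllable 2 onset /vk/: /v/ (fricative, 2) → /k/ (stop, 1) does not rise → phonotactically illegal
/pfeb/ — σ1 onset /pf/ (1→2 rises), coda /b/ ok → phonotactically legal
/rbu/ — violates constraint 3: syllable 1 onset /rb/: /r/ (liquid, 4) → /b/ (stop, 1) does not rise → phonotactically illegal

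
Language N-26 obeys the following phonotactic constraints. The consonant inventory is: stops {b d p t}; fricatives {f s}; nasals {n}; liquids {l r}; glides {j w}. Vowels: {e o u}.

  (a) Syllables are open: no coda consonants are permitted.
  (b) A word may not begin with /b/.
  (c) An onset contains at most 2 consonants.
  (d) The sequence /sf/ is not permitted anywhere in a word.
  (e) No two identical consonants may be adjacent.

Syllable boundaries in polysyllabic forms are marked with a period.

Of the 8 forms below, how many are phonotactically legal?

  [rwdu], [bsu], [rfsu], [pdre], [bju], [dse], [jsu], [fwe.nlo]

[rwdu] — violates constraint (c): syllable 1 onset /rwd/ has 3 consonants (> 2) → phonotactically illegal
[bsu] — violates constraint (b): word begins with /b/ → phonotactically illegal
[rfsu] — violates constraint (c): syllable 1 onset /rfs/ has 3 consonants (> 2) → phonotactically illegal
[pdre] — violates constraint (c): syllable 1 onset /pdr/ has 3 consonants (> 2) → phonotactically illegal
[bju] — violates constraint (b): word begins with /b/ → phonotactically illegal
[dse] — σ1 onset /ds/ (2C), coda /∅/ ok → phonotactically legal
[jsu] — σ1 onset /js/ (2C), coda /∅/ ok → phonotactically legal
[fwe.nlo] — σ1 onset /fw/ (2C), coda /∅/ ok; σ2 onset /nl/ (2C), coda /∅/ ok → phonotactically legal
Phonotactically legal: [dse], [jsu], [fwe.nlo] → 3.

3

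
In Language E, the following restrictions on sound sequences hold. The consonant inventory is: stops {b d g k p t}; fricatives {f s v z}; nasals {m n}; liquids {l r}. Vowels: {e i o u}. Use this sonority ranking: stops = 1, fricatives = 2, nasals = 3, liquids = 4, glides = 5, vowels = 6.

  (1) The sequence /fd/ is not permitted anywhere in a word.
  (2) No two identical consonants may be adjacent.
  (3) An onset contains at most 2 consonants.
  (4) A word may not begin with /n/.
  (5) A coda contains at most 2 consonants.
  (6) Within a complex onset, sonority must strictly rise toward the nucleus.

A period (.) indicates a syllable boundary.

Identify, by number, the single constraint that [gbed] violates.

6

[gbed]: syllable 1 onset /gb/: /g/ (stop, 1) → /b/ (stop, 1) does not rise.
This is a violation of constraint 6: "Within a complex onset, sonority must strictly rise toward the nucleus."
The remaining constraints (1, 2, 3, 4, 5) are satisfied.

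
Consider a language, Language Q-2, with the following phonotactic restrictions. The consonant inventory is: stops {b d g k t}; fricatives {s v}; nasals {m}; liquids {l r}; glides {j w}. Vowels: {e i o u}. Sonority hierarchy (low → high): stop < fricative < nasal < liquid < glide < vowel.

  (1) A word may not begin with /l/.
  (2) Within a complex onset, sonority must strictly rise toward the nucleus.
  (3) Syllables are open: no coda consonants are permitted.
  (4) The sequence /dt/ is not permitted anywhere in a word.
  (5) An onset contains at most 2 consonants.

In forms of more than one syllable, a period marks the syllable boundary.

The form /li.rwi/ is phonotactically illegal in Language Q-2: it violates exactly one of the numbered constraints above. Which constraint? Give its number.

/li.rwi/: word begins with /l/.
This is a violation of constraint 1: "A word may not begin with /l/."
The remaining constraints (2, 3, 4, 5) are satisfied.

1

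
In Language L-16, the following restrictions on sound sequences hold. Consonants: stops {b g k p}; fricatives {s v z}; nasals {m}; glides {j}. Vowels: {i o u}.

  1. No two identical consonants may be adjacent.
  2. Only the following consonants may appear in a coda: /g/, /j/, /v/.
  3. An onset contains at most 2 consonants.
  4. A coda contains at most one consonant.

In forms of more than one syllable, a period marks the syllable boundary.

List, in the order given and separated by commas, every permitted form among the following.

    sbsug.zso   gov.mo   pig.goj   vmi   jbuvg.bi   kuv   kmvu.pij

gov.mo, vmi, kuv

sbsug.zso — violates constraint 3: syllable 1 onset /sbs/ has 3 consonants (> 2) → not permitted
gov.mo — σ1 onset /g/, coda /v/ ok; σ2 onset /m/, coda /∅/ ok → permitted
pig.goj — violates constraint 1: adjacent identical consonants /gg/ → not permitted
vmi — σ1 onset /vm/ (2C), coda /∅/ ok → permitted
jbuvg.bi — violates constraint 4: syllable 1 coda /vg/ has 2 consonants (> 1) → not permitted
kuv — σ1 onset /k/, coda /v/ ok → permitted
kmvu.pij — violates constraint 3: syllable 1 onset /kmv/ has 3 consonants (> 2) → not permitted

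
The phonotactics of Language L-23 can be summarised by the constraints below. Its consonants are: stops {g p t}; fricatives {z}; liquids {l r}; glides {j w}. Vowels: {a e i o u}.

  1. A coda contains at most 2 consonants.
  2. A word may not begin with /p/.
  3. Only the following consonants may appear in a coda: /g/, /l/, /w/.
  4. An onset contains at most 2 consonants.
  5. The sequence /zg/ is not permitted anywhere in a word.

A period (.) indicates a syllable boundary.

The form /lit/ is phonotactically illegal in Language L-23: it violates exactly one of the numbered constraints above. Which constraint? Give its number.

3

/lit/: syllable 1 coda contains /t/, which is not a licensed coda consonant.
This is a violation of constraint 3: "Only the following consonants may appear in a coda: /g/, /l/, /w/."
The remaining constraints (1, 2, 4, 5) are satisfied.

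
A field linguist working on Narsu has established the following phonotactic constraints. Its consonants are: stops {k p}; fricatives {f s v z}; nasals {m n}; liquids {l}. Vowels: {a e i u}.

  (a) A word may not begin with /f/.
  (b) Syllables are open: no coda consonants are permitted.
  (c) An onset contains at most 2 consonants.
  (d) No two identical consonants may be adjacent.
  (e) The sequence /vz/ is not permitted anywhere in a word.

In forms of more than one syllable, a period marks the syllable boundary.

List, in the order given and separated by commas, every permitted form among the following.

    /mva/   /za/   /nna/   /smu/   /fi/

/mva/ — σ1 onset /mv/ (2C), coda /∅/ ok → permitted
/za/ — σ1 onset /z/, coda /∅/ ok → permitted
/nna/ — violates constraint (d): adjacent identical consonants /nn/ → not permitted
/smu/ — σ1 onset /sm/ (2C), coda /∅/ ok → permitted
/fi/ — violates constraint (a): word begins with /f/ → not permitted

/mva/, /za/, /smu/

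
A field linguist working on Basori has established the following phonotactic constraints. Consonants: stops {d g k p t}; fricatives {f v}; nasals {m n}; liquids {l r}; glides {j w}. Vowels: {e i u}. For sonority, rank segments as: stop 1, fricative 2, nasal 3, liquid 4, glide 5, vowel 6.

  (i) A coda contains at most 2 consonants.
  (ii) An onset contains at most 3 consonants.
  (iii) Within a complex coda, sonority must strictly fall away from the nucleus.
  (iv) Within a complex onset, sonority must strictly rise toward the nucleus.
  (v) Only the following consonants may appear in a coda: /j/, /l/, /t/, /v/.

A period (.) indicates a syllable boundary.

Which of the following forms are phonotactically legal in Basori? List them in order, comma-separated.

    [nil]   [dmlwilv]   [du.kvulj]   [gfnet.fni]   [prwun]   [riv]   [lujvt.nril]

[nil] — σ1 onset /n/, coda /l/ ok → phonotactically legal
[dmlwilv] — violates constraint (ii): syllable 1 onset /dmlw/ has 4 consonants (> 3) → phonotactically illegal
[du.kvulj] — violates constraint (iii): syllable 2 coda /lj/: /l/ (liquid, 4) → /j/ (glide, 5) does not fall → phonotactically illegal
[gfnet.fni] — σ1 onset /gfn/ (1→2→3 rises), coda /t/ ok; σ2 onset /fn/ (2→3 rises), coda /∅/ ok → phonotactically legal
[prwun] — violates constraint (v): syllable 1 coda contains /n/, which is not a licensed coda consonant → phonotactically illegal
[riv] — σ1 onset /r/, coda /v/ ok → phonotactically legal
[lujvt.nril] — violates constraint (i): syllable 1 coda /jvt/ has 3 consonants (> 2) → phonotactically illegal

[nil], [gfnet.fni], [riv]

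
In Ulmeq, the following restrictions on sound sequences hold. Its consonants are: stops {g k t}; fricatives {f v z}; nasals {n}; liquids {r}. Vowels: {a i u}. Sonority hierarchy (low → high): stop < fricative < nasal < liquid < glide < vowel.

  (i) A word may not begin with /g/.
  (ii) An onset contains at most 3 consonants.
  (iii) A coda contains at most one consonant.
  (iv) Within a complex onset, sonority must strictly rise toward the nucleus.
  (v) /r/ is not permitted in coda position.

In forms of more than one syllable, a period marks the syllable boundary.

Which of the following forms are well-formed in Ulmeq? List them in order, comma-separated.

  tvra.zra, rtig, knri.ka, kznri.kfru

tvra.zra — σ1 onset /tvr/ (1→2→4 rises), coda /∅/ ok; σ2 onset /zr/ (2→4 rises), coda /∅/ ok → well-formed
rtig — violates constraint (iv): syllable 1 onset /rt/: /r/ (liquid, 4) → /t/ (stop, 1) does not rise → ill-formed
knri.ka — σ1 onset /knr/ (1→3→4 rises), coda /∅/ ok; σ2 onset /k/, coda /∅/ ok → well-formed
kznri.kfru — violates constraint (ii): syllable 1 onset /kznr/ has 4 consonants (> 3) → ill-formed

tvra.zra, knri.ka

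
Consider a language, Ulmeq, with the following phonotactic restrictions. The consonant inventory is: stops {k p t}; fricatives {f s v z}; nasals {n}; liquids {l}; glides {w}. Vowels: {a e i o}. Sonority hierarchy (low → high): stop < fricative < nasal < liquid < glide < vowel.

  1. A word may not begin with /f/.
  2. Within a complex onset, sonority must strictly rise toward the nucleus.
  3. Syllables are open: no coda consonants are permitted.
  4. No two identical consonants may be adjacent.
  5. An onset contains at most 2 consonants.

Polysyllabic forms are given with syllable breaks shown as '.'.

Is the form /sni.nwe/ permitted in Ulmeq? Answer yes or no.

yes

/sni.nwe/ — σ1 onset /sn/ (2→3 rises), coda /∅/ ok; σ2 onset /nw/ (3→5 rises), coda /∅/ ok → permitted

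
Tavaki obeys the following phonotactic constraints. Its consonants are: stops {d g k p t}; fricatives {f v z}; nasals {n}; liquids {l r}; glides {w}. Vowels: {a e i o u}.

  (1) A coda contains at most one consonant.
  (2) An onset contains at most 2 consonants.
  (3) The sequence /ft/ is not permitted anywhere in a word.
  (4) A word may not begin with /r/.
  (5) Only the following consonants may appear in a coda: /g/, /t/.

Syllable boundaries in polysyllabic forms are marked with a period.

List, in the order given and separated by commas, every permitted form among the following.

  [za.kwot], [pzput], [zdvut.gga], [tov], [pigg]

[za.kwot] — σ1 onset /z/, coda /∅/ ok; σ2 onset /kw/ (2C), coda /t/ ok → permitted
[pzput] — violates constraint 2: syllable 1 onset /pzp/ has 3 consonants (> 2) → not permitted
[zdvut.gga] — violates constraint 2: syllable 1 onset /zdv/ has 3 consonants (> 2) → not permitted
[tov] — violates constraint 5: syllable 1 coda contains /v/, which is not a licensed coda consonant → not permitted
[pigg] — violates constraint 1: syllable 1 coda /gg/ has 2 consonants (> 1) → not permitted

[za.kwot]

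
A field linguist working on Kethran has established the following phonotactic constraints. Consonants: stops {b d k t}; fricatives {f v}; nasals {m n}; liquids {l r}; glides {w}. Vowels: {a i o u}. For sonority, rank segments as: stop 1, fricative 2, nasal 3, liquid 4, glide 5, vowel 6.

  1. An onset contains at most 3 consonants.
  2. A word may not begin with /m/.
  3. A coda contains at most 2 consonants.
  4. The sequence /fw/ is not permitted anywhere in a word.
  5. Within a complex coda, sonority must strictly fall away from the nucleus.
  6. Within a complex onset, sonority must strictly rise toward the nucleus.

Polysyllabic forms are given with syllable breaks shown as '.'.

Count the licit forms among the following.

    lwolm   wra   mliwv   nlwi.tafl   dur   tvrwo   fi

lwolm — σ1 onset /lw/ (4→5 rises), coda /lm/ (4→3 falls) ok → licit
wra — violates constraint 6: syllable 1 onset /wr/: /w/ (glide, 5) → /r/ (liquid, 4) does not rise → illicit
mliwv — violates constraint 2: word begins with /m/ → illicit
nlwi.tafl — violates constraint 5: syllable 2 coda /fl/: /f/ (fricative, 2) → /l/ (liquid, 4) does not fall → illicit
dur — σ1 onset /d/, coda /r/ ok → licit
tvrwo — violates constraint 1: syllable 1 onset /tvrw/ has 4 consonants (> 3) → illicit
fi — σ1 onset /f/, coda /∅/ ok → licit
Licit: lwolm, dur, fi → 3.

3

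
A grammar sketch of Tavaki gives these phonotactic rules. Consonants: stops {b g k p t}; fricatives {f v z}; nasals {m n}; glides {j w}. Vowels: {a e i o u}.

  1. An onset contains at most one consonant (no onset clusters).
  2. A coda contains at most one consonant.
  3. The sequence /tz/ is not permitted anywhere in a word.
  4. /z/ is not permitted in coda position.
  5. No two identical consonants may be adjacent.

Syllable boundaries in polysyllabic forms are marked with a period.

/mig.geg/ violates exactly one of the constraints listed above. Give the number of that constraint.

/mig.geg/: adjacent identical consonants /gg/.
This is a violation of constraint 5: "No two identical consonants may be adjacent."
The remaining constraints (1, 2, 3, 4) are satisfied.

5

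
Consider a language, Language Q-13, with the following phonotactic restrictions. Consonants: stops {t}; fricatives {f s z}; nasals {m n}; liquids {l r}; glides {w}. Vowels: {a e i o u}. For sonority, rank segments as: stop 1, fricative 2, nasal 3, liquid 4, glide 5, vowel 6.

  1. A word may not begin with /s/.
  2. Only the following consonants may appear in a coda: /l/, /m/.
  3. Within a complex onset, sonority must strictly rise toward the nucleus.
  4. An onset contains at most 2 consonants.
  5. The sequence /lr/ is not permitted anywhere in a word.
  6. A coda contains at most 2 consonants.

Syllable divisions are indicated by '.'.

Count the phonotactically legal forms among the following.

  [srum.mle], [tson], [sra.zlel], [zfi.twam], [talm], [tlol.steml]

1

[srum.mle] — violates constraint 1: word begins with /s/ → phonotactically illegal
[tson] — violates constraint 2: syllable 1 coda contains /n/, which is not a licensed coda consonant → phonotactically illegal
[sra.zlel] — violates constraint 1: word begins with /s/ → phonotactically illegal
[zfi.twam] — violates constraint 3: syllable 1 onset /zf/: /z/ (fricative, 2) → /f/ (fricative, 2) does not rise → phonotactically illegal
[talm] — σ1 onset /t/, coda /lm/ (2C) ok → phonotactically legal
[tlol.steml] — violates constraint 3: syllable 2 onset /st/: /s/ (fricative, 2) → /t/ (stop, 1) does not rise → phonotactically illegal
Phonotactically legal: [talm] → 1.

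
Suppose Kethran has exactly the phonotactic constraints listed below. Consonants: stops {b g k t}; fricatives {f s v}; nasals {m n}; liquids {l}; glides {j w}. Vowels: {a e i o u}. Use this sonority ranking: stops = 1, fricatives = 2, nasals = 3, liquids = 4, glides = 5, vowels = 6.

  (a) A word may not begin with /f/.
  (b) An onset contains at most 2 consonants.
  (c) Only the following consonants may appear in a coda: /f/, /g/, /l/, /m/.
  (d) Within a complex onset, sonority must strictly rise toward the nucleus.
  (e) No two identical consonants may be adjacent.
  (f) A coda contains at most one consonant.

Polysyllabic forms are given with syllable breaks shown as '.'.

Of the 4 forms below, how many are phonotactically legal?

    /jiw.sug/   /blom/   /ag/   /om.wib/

/jiw.sug/ — violates constraint (c): syllable 1 coda contains /w/, which is not a licensed coda consonant → phonotactically illegal
/blom/ — σ1 onset /bl/ (1→4 rises), coda /m/ ok → phonotactically legal
/ag/ — σ1 onset /∅/, coda /g/ ok → phonotactically legal
/om.wib/ — violates constraint (c): syllable 2 coda contains /b/, which is not a licensed coda consonant → phonotactically illegal
Phonotactically legal: /blom/, /ag/ → 2.

2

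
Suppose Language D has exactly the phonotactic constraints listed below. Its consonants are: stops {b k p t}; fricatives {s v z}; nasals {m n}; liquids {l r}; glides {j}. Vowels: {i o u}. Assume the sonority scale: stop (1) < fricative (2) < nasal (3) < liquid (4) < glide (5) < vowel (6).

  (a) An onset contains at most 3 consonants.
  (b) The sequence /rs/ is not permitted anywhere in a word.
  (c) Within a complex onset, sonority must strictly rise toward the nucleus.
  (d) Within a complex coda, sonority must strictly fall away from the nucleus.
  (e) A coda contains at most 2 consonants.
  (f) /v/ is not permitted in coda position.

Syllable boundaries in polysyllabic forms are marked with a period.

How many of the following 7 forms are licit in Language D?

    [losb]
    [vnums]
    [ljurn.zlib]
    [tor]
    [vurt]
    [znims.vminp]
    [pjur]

[losb] — σ1 onset /l/, coda /sb/ (2→1 falls) ok → licit
[vnums] — σ1 onset /vn/ (2→3 rises), coda /ms/ (3→2 falls) ok → licit
[ljurn.zlib] — σ1 onset /lj/ (4→5 rises), coda /rn/ (4→3 falls) ok; σ2 onset /zl/ (2→4 rises), coda /b/ ok → licit
[tor] — σ1 onset /t/, coda /r/ ok → licit
[vurt] — σ1 onset /v/, coda /rt/ (4→1 falls) ok → licit
[znims.vminp] — σ1 onset /zn/ (2→3 rises), coda /ms/ (3→2 falls) ok; σ2 onset /vm/ (2→3 rises), coda /np/ (3→1 falls) ok → licit
[pjur] — σ1 onset /pj/ (1→5 rises), coda /r/ ok → licit
Licit: [losb], [vnums], [ljurn.zlib], [tor], [vurt], [znims.vminp], [pjur] → 7.

7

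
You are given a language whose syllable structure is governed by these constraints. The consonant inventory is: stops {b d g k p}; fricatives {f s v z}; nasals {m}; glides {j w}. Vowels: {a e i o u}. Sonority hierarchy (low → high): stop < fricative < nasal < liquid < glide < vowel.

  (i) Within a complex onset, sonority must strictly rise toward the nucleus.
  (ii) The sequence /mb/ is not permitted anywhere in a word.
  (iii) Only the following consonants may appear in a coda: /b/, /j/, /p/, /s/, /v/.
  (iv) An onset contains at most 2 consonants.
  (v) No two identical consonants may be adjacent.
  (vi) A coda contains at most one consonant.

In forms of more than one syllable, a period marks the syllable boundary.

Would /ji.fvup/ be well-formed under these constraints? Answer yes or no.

no

/ji.fvup/ — violates constraint (i): syllable 2 onset /fv/: /f/ (fricative, 2) → /v/ (fricative, 2) does not rise → ill-formed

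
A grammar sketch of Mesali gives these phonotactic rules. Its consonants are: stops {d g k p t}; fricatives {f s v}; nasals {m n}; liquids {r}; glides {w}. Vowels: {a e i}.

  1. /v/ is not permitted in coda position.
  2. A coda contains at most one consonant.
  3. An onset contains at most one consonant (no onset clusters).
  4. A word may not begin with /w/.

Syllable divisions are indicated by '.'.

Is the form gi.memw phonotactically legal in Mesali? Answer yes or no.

no

gi.memw — violates constraint 2: syllable 2 coda /mw/ has 2 consonants (> 1) → phonotactically illegal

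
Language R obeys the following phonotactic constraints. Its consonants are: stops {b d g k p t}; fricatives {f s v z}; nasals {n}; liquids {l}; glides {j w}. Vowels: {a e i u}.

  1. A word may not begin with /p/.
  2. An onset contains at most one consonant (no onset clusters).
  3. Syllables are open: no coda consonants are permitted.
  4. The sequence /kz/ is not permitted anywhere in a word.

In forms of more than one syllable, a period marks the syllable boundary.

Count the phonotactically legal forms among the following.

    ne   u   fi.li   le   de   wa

ne — σ1 onset /n/, coda /∅/ ok → phonotactically legal
u — σ1 onset /∅/, coda /∅/ ok → phonotactically legal
fi.li — σ1 onset /f/, coda /∅/ ok; σ2 onset /l/, coda /∅/ ok → phonotactically legal
le — σ1 onset /l/, coda /∅/ ok → phonotactically legal
de — σ1 onset /d/, coda /∅/ ok → phonotactically legal
wa — σ1 onset /w/, coda /∅/ ok → phonotactically legal
Phonotactically legal: ne, u, fi.li, le, de, wa → 6.

6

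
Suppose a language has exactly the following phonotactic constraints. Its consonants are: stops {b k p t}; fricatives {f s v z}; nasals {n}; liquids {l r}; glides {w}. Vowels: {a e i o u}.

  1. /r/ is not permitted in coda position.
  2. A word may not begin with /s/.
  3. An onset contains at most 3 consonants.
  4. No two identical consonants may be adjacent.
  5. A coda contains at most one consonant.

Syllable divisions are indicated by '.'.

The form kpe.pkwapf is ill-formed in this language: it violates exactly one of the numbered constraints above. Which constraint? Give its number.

kpe.pkwapf: syllable 2 coda /pf/ has 2 consonants (> 1).
This is a violation of constraint 5: "A coda contains at most one consonant."
The remaining constraints (1, 2, 3, 4) are satisfied.

5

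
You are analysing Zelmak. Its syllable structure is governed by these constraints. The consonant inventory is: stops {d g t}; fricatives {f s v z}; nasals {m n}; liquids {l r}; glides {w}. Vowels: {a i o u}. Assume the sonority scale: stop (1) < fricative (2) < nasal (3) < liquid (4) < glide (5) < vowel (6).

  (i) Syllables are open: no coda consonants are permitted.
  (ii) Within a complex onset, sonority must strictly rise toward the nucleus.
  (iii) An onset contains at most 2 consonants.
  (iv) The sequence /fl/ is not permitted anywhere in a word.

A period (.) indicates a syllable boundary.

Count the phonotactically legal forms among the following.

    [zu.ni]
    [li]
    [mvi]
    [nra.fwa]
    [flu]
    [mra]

[zu.ni] — σ1 onset /z/, coda /∅/ ok; σ2 onset /n/, coda /∅/ ok → phonotactically legal
[li] — σ1 onset /l/, coda /∅/ ok → phonotactically legal
[mvi] — violates constraint (ii): syllable 1 onset /mv/: /m/ (nasal, 3) → /v/ (fricative, 2) does not rise → phonotactically illegal
[nra.fwa] — σ1 onset /nr/ (3→4 rises), coda /∅/ ok; σ2 onset /fw/ (2→5 rises), coda /∅/ ok → phonotactically legal
[flu] — violates constraint (iv): contains banned sequence /fl/ → phonotactically illegal
[mra] — σ1 onset /mr/ (3→4 rises), coda /∅/ ok → phonotactically legal
Phonotactically legal: [zu.ni], [li], [nra.fwa], [mra] → 4.

4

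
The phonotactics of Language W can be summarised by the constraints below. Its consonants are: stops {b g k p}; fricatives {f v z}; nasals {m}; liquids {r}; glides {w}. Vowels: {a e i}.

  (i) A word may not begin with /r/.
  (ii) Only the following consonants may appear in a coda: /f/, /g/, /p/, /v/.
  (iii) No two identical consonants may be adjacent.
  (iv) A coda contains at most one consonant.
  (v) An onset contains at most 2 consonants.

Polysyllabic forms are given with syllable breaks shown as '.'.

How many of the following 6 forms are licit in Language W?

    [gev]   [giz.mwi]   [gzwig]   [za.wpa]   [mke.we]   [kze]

[gev] — σ1 onset /g/, coda /v/ ok → licit
[giz.mwi] — violates constraint (ii): syllable 1 coda contains /z/, which is not a licensed coda consonant → illicit
[gzwig] — violates constraint (v): syllable 1 onset /gzw/ has 3 consonants (> 2) → illicit
[za.wpa] — σ1 onset /z/, coda /∅/ ok; σ2 onset /wp/ (2C), coda /∅/ ok → licit
[mke.we] — σ1 onset /mk/ (2C), coda /∅/ ok; σ2 onset /w/, coda /∅/ ok → licit
[kze] — σ1 onset /kz/ (2C), coda /∅/ ok → licit
Licit: [gev], [za.wpa], [mke.we], [kze] → 4.

4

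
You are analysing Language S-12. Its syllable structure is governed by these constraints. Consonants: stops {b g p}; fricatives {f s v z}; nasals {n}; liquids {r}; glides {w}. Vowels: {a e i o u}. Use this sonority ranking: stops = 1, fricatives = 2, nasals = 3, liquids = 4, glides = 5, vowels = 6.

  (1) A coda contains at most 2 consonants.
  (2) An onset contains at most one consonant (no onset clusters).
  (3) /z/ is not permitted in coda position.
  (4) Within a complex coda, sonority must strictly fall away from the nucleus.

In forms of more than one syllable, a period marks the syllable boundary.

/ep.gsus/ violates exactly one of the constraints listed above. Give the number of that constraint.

2

/ep.gsus/: syllable 2 onset /gs/ has 2 consonants (> 1).
This is a violation of constraint 2: "An onset contains at most one consonant (no onset clusters)."
The remaining constraints (1, 3, 4) are satisfied.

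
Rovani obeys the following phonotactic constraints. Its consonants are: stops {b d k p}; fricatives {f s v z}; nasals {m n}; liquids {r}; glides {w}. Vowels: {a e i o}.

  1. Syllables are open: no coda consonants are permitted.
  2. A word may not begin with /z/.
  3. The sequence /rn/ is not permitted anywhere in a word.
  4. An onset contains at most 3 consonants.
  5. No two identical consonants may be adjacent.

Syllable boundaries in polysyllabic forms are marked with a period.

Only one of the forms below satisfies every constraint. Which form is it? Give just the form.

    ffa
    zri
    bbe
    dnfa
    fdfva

dnfa

ffa — violates constraint 5: adjacent identical consonants /ff/ → illicit
zri — violates constraint 2: word begins with /z/ → illicit
bbe — violates constraint 5: adjacent identical consonants /bb/ → illicit
dnfa — σ1 onset /dnf/ (3C), coda /∅/ ok → licit
fdfva — violates constraint 4: syllable 1 onset /fdfv/ has 4 consonants (> 3) → illicit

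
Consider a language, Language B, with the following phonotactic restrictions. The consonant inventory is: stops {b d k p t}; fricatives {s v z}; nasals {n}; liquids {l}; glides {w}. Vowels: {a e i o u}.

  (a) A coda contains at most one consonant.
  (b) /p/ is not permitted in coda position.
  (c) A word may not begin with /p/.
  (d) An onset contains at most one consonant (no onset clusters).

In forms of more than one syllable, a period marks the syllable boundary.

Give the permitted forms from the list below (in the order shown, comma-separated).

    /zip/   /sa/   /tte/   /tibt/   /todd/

/sa/

/zip/ — violates constraint (b): syllable 1 coda contains /p/ → not permitted
/sa/ — σ1 onset /s/, coda /∅/ ok → permitted
/tte/ — violates constraint (d): syllable 1 onset /tt/ has 2 consonants (> 1) → not permitted
/tibt/ — violates constraint (a): syllable 1 coda /bt/ has 2 consonants (> 1) → not permitted
/todd/ — violates constraint (a): syllable 1 coda /dd/ has 2 consonants (> 1) → not permitted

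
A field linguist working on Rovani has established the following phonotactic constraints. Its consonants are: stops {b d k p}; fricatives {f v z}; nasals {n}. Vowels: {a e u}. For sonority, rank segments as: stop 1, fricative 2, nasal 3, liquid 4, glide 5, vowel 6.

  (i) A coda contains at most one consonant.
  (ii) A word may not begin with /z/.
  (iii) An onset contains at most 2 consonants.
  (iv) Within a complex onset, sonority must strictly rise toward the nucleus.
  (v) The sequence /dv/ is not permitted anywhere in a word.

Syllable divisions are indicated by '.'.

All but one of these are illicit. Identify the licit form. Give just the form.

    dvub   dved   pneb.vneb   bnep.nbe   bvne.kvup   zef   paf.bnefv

pneb.vneb

dvub — violates constraint (v): contains banned sequence /dv/ → illicit
dved — violates constraint (v): contains banned sequence /dv/ → illicit
pneb.vneb — σ1 onset /pn/ (1→3 rises), coda /b/ ok; σ2 onset /vn/ (2→3 rises), coda /b/ ok → licit
bnep.nbe — violates constraint (iv): syllable 2 onset /nb/: /n/ (nasal, 3) → /b/ (stop, 1) does not rise → illicit
bvne.kvup — violates constraint (iii): syllable 1 onset /bvn/ has 3 consonants (> 2) → illicit
zef — violates constraint (ii): word begins with /z/ → illicit
paf.bnefv — violates constraint (i): syllable 2 coda /fv/ has 2 consonants (> 1) → illicit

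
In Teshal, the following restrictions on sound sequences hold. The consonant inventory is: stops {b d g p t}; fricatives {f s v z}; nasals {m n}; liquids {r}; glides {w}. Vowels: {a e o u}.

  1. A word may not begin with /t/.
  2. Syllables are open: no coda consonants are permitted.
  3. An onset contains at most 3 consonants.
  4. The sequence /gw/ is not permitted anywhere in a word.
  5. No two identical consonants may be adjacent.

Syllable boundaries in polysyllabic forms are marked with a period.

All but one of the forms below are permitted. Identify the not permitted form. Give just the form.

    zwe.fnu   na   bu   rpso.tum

zwe.fnu — σ1 onset /zw/ (2C), coda /∅/ ok; σ2 onset /fn/ (2C), coda /∅/ ok → permitted
na — σ1 onset /n/, coda /∅/ ok → permitted
bu — σ1 onset /b/, coda /∅/ ok → permitted
rpso.tum — violates constraint 2: syllable 2 coda /m/ has 1 consonant (> 0) → not permitted

rpso.tum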